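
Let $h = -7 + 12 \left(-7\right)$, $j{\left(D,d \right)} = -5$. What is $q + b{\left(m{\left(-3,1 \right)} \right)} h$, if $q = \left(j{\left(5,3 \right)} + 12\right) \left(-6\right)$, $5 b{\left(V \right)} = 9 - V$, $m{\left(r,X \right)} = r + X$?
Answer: $- \frac{1211}{5} \approx -242.2$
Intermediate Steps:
$m{\left(r,X \right)} = X + r$
$b{\left(V \right)} = \frac{9}{5} - \frac{V}{5}$ ($b{\left(V \right)} = \frac{9 - V}{5} = \frac{9}{5} - \frac{V}{5}$)
$h = -91$ ($h = -7 - 84 = -91$)
$q = -42$ ($q = \left(-5 + 12\right) \left(-6\right) = 7 \left(-6\right) = -42$)
$q + b{\left(m{\left(-3,1 \right)} \right)} h = -42 + \left(\frac{9}{5} - \frac{1 - 3}{5}\right) \left(-91\right) = -42 + \left(\frac{9}{5} - - \frac{2}{5}\right) \left(-91\right) = -42 + \left(\frac{9}{5} + \frac{2}{5}\right) \left(-91\right) = -42 + \frac{11}{5} \left(-91\right) = -42 - \frac{1001}{5} = - \frac{1211}{5}$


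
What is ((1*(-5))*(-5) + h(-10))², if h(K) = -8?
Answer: 289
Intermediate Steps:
((1*(-5))*(-5) + h(-10))² = ((1*(-5))*(-5) - 8)² = (-5*(-5) - 8)² = (25 - 8)² = 17² = 289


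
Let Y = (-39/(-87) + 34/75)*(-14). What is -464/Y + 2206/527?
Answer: 296205962/7234129 ≈ 40.946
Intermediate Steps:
Y = -27454/2175 (Y = (-39*(-1/87) + 34*(1/75))*(-14) = (13/29 + 34/75)*(-14) = (1961/2175)*(-14) = -27454/2175 ≈ -12.623)
-464/Y + 2206/527 = -464/(-27454/2175) + 2206/527 = -464*(-2175/27454) + 2206*(1/527) = 504600/13727 + 2206/527 = 296205962/7234129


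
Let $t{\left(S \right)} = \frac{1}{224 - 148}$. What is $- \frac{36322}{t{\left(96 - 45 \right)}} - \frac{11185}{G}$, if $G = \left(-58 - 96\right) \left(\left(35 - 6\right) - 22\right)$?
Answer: $- \frac{2975777631}{1078} \approx -2.7605 \cdot 10^{6}$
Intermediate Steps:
$G = -1078$ ($G = - 154 \left(29 - 22\right) = \left(-154\right) 7 = -1078$)
$t{\left(S \right)} = \frac{1}{76}$
$- \frac{36322}{t{\left(96 - 45 \right)}} - \frac{11185}{G} = - 36322 \frac{1}{\frac{1}{76}} - \frac{11185}{-1078} = \left(-36322\right) 76 - - \frac{11185}{1078} = -2760472 + \frac{11185}{1078} = - \frac{2975777631}{1078}$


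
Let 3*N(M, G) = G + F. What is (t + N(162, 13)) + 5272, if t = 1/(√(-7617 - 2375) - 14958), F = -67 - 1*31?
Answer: 1759919414381/335627634 - I*√2498/111875878 ≈ 5243.7 - 4.4675e-7*I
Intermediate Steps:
F = -98 (F = -67 - 31 = -98)
t = 1/(-14958 + 2*I*√2498) (t = 1/(√(-9992) - 14958) = 1/(2*I*√2498 - 14958) = 1/(-14958 + 2*I*√2498) ≈ -6.6851e-5 - 4.467e-7*I)
N(M, G) = -98/3 + G/3 (N(M, G) = (G - 98)/3 = (-98 + G)/3 = -98/3 + G/3)
(t + N(162, 13)) + 5272 = ((-7479/111875878 - I*√2498/111875878) + (-98/3 + (⅓)*13)) + 5272 = ((-7479/111875878 - I*√2498/111875878) + (-98/3 + 13/3)) + 5272 = ((-7479/111875878 - I*√2498/111875878) - 85/3) + 5272 = (-9509472067/335627634 - I*√2498/111875878) + 5272 = 1759919414381/335627634 - I*√2498/111875878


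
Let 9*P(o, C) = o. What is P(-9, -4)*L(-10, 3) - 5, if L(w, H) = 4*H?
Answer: -17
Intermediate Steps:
P(o, C) = o/9
P(-9, -4)*L(-10, 3) - 5 = ((⅑)*(-9))*(4*3) - 5 = -1*12 - 5 = -12 - 5 = -17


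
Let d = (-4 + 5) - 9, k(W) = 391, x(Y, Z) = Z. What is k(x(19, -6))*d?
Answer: -3128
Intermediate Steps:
d = -8 (d = 1 - 9 = -8)
k(x(19, -6))*d = 391*(-8) = -3128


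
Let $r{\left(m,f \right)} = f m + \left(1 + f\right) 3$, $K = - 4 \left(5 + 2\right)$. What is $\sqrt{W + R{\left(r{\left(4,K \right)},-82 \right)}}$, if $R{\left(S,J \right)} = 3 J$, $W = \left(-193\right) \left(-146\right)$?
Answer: $2 \sqrt{6983} \approx 167.13$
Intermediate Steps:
$W = 28178$
$K = -28$ ($K = \left(-4\right) 7 = -28$)
$r{\left(m,f \right)} = 3 + 3 f + f m$ ($r{\left(m,f \right)} = f m + \left(3 + 3 f\right) = 3 + 3 f + f m$)
$\sqrt{W + R{\left(r{\left(4,K \right)},-82 \right)}} = \sqrt{28178 + 3 \left(-82\right)} = \sqrt{28178 - 246} = \sqrt{27932} = 2 \sqrt{6983}$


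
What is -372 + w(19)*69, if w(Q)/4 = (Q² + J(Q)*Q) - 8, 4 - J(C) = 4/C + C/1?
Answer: 17292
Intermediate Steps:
J(C) = 4 - C - 4/C (J(C) = 4 - (4/C + C/1) = 4 - (4/C + C*1) = 4 - (4/C + C) = 4 - (C + 4/C) = 4 + (-C - 4/C) = 4 - C - 4/C)
w(Q) = -32 + 4*Q² + 4*Q*(4 - Q - 4/Q) (w(Q) = 4*((Q² + (4 - Q - 4/Q)*Q) - 8) = 4*((Q² + Q*(4 - Q - 4/Q)) - 8) = 4*(-8 + Q² + Q*(4 - Q - 4/Q)) = -32 + 4*Q² + 4*Q*(4 - Q - 4/Q))
-372 + w(19)*69 = -372 + (-48 + 16*19)*69 = -372 + (-48 + 304)*69 = -372 + 256*69 = -372 + 17664 = 17292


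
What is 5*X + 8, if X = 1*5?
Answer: 33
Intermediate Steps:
X = 5
5*X + 8 = 5*5 + 8 = 25 + 8 = 33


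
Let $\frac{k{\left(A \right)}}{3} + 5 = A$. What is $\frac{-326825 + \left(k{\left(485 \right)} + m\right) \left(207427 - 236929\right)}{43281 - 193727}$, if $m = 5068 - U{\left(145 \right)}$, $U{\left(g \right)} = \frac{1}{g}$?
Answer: $\frac{27887217443}{21814670} \approx 1278.4$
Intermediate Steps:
$k{\left(A \right)} = -15 + 3 A$
$m = \frac{734859}{145}$ ($m = 5068 - \frac{1}{145} = \frac{734859}{145} \approx 5068.0$)
$\frac{-326825 + \left(k{\left(485 \right)} + m\right) \left(207427 - 236929\right)}{43281 - 193727} = \frac{-326825 + \left(\left(-15 + 3 \cdot 485\right) + \frac{734859}{145}\right) \left(207427 - 236929\right)}{43281 - 193727} = \frac{-326825 + \left(\left(-15 + 1455\right) + \frac{734859}{145}\right) \left(-29502\right)}{-150446} = \left(-326825 + \left(1440 + \frac{734859}{145}\right) \left(-29502\right)\right) \left(- \frac{1}{150446}\right) = \left(-326825 + \frac{943659}{145} \left(-29502\right)\right) \left(- \frac{1}{150446}\right) = \left(-326825 - \frac{27839827818}{145}\right) \left(- \frac{1}{150446}\right) = \left(- \frac{27887217443}{145}\right) \left(- \frac{1}{150446}\right) = \frac{27887217443}{21814670}$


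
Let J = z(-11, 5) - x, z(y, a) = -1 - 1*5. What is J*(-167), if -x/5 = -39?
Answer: 33567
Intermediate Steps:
x = 195 (x = -5*(-39) = 195)
z(y, a) = -6 (z(y, a) = -1 - 5 = -6)
J = -201 (J = -6 - 1*195 = -6 - 195 = -201)
J*(-167) = -201*(-167) = 33567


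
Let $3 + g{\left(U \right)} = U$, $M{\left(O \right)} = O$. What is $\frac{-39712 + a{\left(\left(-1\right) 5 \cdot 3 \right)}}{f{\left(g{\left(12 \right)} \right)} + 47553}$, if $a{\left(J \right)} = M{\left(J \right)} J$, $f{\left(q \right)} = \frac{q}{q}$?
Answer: $- \frac{39487}{47554} \approx -0.83036$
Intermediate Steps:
$g{\left(U \right)} = -3 + U$
$f{\left(q \right)} = 1$
$a{\left(J \right)} = J^{2}$ ($a{\left(J \right)} = J J = J^{2}$)
$\frac{-39712 + a{\left(\left(-1\right) 5 \cdot 3 \right)}}{f{\left(g{\left(12 \right)} \right)} + 47553} = \frac{-39712 + \left(\left(-1\right) 5 \cdot 3\right)^{2}}{1 + 47553} = \frac{-39712 + \left(\left(-5\right) 3\right)^{2}}{47554} = \left(-39712 + \left(-15\right)^{2}\right) \frac{1}{47554} = \left(-39712 + 225\right) \frac{1}{47554} = \left(-39487\right) \frac{1}{47554} = - \frac{39487}{47554}$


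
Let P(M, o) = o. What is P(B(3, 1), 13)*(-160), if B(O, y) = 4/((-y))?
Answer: -2080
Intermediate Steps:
B(O, y) = -4/y (B(O, y) = 4*(-1/y) = -4/y)
P(B(3, 1), 13)*(-160) = 13*(-160) = -2080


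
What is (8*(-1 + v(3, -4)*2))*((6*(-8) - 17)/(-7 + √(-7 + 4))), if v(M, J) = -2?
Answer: -350 - 50*I*√3 ≈ -350.0 - 86.603*I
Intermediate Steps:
(8*(-1 + v(3, -4)*2))*((6*(-8) - 17)/(-7 + √(-7 + 4))) = (8*(-1 - 2*2))*((6*(-8) - 17)/(-7 + √(-7 + 4))) = (8*(-1 - 4))*((-48 - 17)/(-7 + √(-3))) = (8*(-5))*(-65/(-7 + I*√3)) = -(-2600)/(-7 + I*√3) = 2600/(-7 + I*√3)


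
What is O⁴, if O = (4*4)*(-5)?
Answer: 40960000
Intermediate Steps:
O = -80 (O = 16*(-5) = -80)
O⁴ = (-80)⁴ = 40960000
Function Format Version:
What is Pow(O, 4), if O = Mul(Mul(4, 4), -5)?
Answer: 40960000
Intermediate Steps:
O = -80 (O = Mul(16, -5) = -80)
Pow(O, 4) = Pow(-80, 4) = 40960000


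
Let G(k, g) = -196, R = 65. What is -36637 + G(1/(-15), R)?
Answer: -36833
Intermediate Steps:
-36637 + G(1/(-15), R) = -36637 - 196 = -36833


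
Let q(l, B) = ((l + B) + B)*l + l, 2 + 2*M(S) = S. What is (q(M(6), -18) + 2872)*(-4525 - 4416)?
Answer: -25088446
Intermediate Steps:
M(S) = -1 + S/2
q(l, B) = l + l*(l + 2*B) (q(l, B) = ((B + l) + B)*l + l = (l + 2*B)*l + l = l*(l + 2*B) + l = l + l*(l + 2*B))
(q(M(6), -18) + 2872)*(-4525 - 4416) = ((-1 + (½)*6)*(1 + (-1 + (½)*6) + 2*(-18)) + 2872)*(-4525 - 4416) = ((-1 + 3)*(1 + (-1 + 3) - 36) + 2872)*(-8941) = (2*(1 + 2 - 36) + 2872)*(-8941) = (2*(-33) + 2872)*(-8941) = (-66 + 2872)*(-8941) = 2806*(-8941) = -25088446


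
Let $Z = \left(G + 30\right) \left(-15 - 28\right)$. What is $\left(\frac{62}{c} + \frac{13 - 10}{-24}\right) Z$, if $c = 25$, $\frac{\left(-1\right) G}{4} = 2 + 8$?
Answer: $\frac{20253}{20} \approx 1012.7$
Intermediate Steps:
$G = -40$ ($G = - 4 \left(2 + 8\right) = \left(-4\right) 10 = -40$)
$Z = 430$ ($Z = \left(-40 + 30\right) \left(-15 - 28\right) = \left(-10\right) \left(-43\right) = 430$)
$\left(\frac{62}{c} + \frac{13 - 10}{-24}\right) Z = \left(\frac{62}{25} + \frac{13 - 10}{-24}\right) 430 = \left(62 \cdot \frac{1}{25} + \left(13 - 10\right) \left(- \frac{1}{24}\right)\right) 430 = \left(\frac{62}{25} + 3 \left(- \frac{1}{24}\right)\right) 430 = \left(\frac{62}{25} - \frac{1}{8}\right) 430 = \frac{471}{200} \cdot 430 = \frac{20253}{20}$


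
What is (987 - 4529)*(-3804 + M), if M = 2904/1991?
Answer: 2437816920/181 ≈ 1.3469e+7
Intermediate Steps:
M = 264/181 (M = 2904*(1/1991) = 264/181 ≈ 1.4586)
(987 - 4529)*(-3804 + M) = (987 - 4529)*(-3804 + 264/181) = -3542*(-688260/181) = 2437816920/181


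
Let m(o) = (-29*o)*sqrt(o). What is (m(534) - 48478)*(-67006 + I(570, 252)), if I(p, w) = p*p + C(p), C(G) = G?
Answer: -12529817792 - 4002573504*sqrt(534) ≈ -1.0502e+11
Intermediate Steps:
m(o) = -29*o**(3/2)
I(p, w) = p + p**2 (I(p, w) = p*p + p = p**2 + p = p + p**2)
(m(534) - 48478)*(-67006 + I(570, 252)) = (-15486*sqrt(534) - 48478)*(-67006 + 570*(1 + 570)) = (-15486*sqrt(534) - 48478)*(-67006 + 570*571) = (-15486*sqrt(534) - 48478)*(-67006 + 325470) = (-48478 - 15486*sqrt(534))*258464 = -12529817792 - 4002573504*sqrt(534)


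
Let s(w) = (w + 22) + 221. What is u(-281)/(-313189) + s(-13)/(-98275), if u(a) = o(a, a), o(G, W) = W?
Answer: -8883639/6155729795 ≈ -0.0014431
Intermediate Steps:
s(w) = 243 + w (s(w) = (22 + w) + 221 = 243 + w)
u(a) = a
u(-281)/(-313189) + s(-13)/(-98275) = -281/(-313189) + (243 - 13)/(-98275) = -281*(-1/313189) + 230*(-1/98275) = 281/313189 - 46/19655 = -8883639/6155729795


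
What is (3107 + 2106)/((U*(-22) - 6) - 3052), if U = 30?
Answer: -401/286 ≈ -1.4021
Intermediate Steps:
(3107 + 2106)/((U*(-22) - 6) - 3052) = (3107 + 2106)/((30*(-22) - 6) - 3052) = 5213/((-660 - 6) - 3052) = 5213/(-666 - 3052) = 5213/(-3718) = 5213*(-1/3718) = -401/286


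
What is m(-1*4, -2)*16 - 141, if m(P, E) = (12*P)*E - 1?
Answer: 1379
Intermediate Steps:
m(P, E) = -1 + 12*E*P (m(P, E) = 12*E*P - 1 = -1 + 12*E*P)
m(-1*4, -2)*16 - 141 = (-1 + 12*(-2)*(-1*4))*16 - 141 = (-1 + 12*(-2)*(-4))*16 - 141 = (-1 + 96)*16 - 141 = 95*16 - 141 = 1520 - 141 = 1379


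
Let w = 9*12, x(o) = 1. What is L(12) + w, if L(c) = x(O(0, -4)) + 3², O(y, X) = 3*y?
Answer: 118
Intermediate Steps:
L(c) = 10 (L(c) = 1 + 3² = 1 + 9 = 10)
w = 108
L(12) + w = 10 + 108 = 118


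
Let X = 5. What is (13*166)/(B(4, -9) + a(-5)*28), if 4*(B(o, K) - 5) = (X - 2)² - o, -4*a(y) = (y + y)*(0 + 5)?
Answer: 8632/1425 ≈ 6.0575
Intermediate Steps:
a(y) = -5*y/2 (a(y) = -(y + y)*(0 + 5)/4 = -2*y*5/4 = -5*y/2)
B(o, K) = 29/4 - o/4 (B(o, K) = 5 + ((5 - 2)² - o)/4 = 5 + (3² - o)/4 = 5 + (9 - o)/4 = 5 + (9/4 - o/4) = 29/4 - o/4)
(13*166)/(B(4, -9) + a(-5)*28) = (13*166)/((29/4 - ¼*4) - 5/2*(-5)*28) = 2158/((29/4 - 1) + (25/2)*28) = 2158/(25/4 + 350) = 2158/(1425/4) = 2158*(4/1425) = 8632/1425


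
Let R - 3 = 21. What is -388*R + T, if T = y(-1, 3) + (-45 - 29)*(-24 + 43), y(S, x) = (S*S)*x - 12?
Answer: -10727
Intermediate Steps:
R = 24 (R = 3 + 21 = 24)
y(S, x) = -12 + x*S² (y(S, x) = S²*x - 12 = x*S² - 12 = -12 + x*S²)
T = -1415 (T = (-12 + 3*(-1)²) + (-45 - 29)*(-24 + 43) = (-12 + 3*1) - 74*19 = (-12 + 3) - 1406 = -9 - 1406 = -1415)
-388*R + T = -388*24 - 1415 = -9312 - 1415 = -10727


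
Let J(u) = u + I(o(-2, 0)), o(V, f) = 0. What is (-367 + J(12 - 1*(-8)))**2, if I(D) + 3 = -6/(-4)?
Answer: 485809/4 ≈ 1.2145e+5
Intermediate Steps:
I(D) = -3/2 (I(D) = -3 - 6/(-4) = -3 - 6*(-1/4) = -3 + 3/2 = -3/2)
J(u) = -3/2 + u (J(u) = u - 3/2 = -3/2 + u)
(-367 + J(12 - 1*(-8)))**2 = (-367 + (-3/2 + (12 - 1*(-8))))**2 = (-367 + (-3/2 + (12 + 8)))**2 = (-367 + (-3/2 + 20))**2 = (-367 + 37/2)**2 = (-697/2)**2 = 485809/4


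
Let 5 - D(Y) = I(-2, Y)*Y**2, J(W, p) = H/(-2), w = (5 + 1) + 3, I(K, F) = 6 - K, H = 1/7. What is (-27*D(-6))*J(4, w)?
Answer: -7641/14 ≈ -545.79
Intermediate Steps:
H = 1/7 (H = 1*(1/7) = 1/7 ≈ 0.14286)
w = 9 (w = 6 + 3 = 9)
J(W, p) = -1/14 (J(W, p) = (1/7)/(-2) = (1/7)*(-1/2) = -1/14)
D(Y) = 5 - 8*Y**2 (D(Y) = 5 - (6 - 1*(-2))*Y**2 = 5 - (6 + 2)*Y**2 = 5 - 8*Y**2)
(-27*D(-6))*J(4, w) = -27*(5 - 8*(-6)**2)*(-1/14) = -27*(5 - 8*36)*(-1/14) = -27*(5 - 288)*(-1/14) = -27*(-283)*(-1/14) = 7641*(-1/14) = -7641/14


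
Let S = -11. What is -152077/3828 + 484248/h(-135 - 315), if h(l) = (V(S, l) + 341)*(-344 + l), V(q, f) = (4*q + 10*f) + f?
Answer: -257112965/6493332 ≈ -39.596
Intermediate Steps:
V(q, f) = 4*q + 11*f
h(l) = (-344 + l)*(297 + 11*l) (h(l) = ((4*(-11) + 11*l) + 341)*(-344 + l) = ((-44 + 11*l) + 341)*(-344 + l) = (297 + 11*l)*(-344 + l) = (-344 + l)*(297 + 11*l))
-152077/3828 + 484248/h(-135 - 315) = -152077/3828 + 484248/(-102168 - 3487*(-135 - 315) + 11*(-135 - 315)**2) = -152077*1/3828 + 484248/(-102168 - 3487*(-450) + 11*(-450)**2) = -152077/3828 + 484248/(-102168 + 1569150 + 11*202500) = -152077/3828 + 484248/(-102168 + 1569150 + 2227500) = -152077/3828 + 484248/3694482 = -152077/3828 + 484248*(1/3694482) = -152077/3828 + 80708/615747 = -257112965/6493332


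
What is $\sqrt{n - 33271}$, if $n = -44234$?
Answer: $i \sqrt{77505} \approx 278.4 i$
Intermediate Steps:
$\sqrt{n - 33271} = \sqrt{-44234 - 33271} = \sqrt{-77505} = i \sqrt{77505}$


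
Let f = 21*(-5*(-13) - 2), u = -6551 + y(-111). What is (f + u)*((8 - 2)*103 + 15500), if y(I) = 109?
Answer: -82508042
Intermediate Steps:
u = -6442 (u = -6551 + 109 = -6442)
f = 1323 (f = 21*(65 - 2) = 21*63 = 1323)
(f + u)*((8 - 2)*103 + 15500) = (1323 - 6442)*((8 - 2)*103 + 15500) = -5119*(6*103 + 15500) = -5119*(618 + 15500) = -5119*16118 = -82508042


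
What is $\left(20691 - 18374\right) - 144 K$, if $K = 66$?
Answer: $-7187$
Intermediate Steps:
$\left(20691 - 18374\right) - 144 K = \left(20691 - 18374\right) - 9504 = 2317 - 9504 = -7187$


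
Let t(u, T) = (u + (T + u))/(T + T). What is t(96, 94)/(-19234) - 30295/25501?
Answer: -54776885463/46105705996 ≈ -1.1881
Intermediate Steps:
t(u, T) = (T + 2*u)/(2*T) (t(u, T) = (T + 2*u)/((2*T)) = (T + 2*u)*(1/(2*T)) = (T + 2*u)/(2*T))
t(96, 94)/(-19234) - 30295/25501 = ((96 + (½)*94)/94)/(-19234) - 30295/25501 = ((96 + 47)/94)*(-1/19234) - 30295*1/25501 = ((1/94)*143)*(-1/19234) - 30295/25501 = (143/94)*(-1/19234) - 30295/25501 = -143/1807996 - 30295/25501 = -54776885463/46105705996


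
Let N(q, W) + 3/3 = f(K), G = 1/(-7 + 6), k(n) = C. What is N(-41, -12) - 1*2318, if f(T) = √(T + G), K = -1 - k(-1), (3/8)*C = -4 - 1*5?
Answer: -2319 + √22 ≈ -2314.3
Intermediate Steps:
C = -24 (C = 8*(-4 - 1*5)/3 = 8*(-4 - 5)/3 = (8/3)*(-9) = -24)
k(n) = -24
G = -1 (G = 1/(-1) = -1)
K = 23 (K = -1 - 1*(-24) = -1 + 24 = 23)
f(T) = √(-1 + T) (f(T) = √(T - 1) = √(-1 + T))
N(q, W) = -1 + √22 (N(q, W) = -1 + √(-1 + 23) = -1 + √22)
N(-41, -12) - 1*2318 = (-1 + √22) - 1*2318 = (-1 + √22) - 2318 = -2319 + √22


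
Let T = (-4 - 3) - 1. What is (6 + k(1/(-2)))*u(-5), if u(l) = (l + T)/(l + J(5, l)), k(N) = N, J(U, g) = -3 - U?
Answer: 11/2 ≈ 5.5000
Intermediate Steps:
T = -8 (T = -7 - 1 = -8)
u(l) = 1 (u(l) = (l - 8)/(l + (-3 - 1*5)) = (-8 + l)/(l + (-3 - 5)) = (-8 + l)/(l - 8) = (-8 + l)/(-8 + l) = 1)
(6 + k(1/(-2)))*u(-5) = (6 + 1/(-2))*1 = (6 - ½)*1 = (11/2)*1 = 11/2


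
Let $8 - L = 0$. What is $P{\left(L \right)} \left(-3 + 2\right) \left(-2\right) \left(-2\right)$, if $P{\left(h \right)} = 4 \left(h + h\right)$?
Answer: $-256$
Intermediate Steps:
$L = 8$ ($L = 8 - 0 = 8 + 0 = 8$)
$P{\left(h \right)} = 8 h$ ($P{\left(h \right)} = 4 \cdot 2 h = 8 h$)
$P{\left(L \right)} \left(-3 + 2\right) \left(-2\right) \left(-2\right) = 8 \cdot 8 \left(-3 + 2\right) \left(-2\right) \left(-2\right) = 64 \left(\left(-1\right) \left(-2\right)\right) \left(-2\right) = 64 \cdot 2 \left(-2\right) = 128 \left(-2\right) = -256$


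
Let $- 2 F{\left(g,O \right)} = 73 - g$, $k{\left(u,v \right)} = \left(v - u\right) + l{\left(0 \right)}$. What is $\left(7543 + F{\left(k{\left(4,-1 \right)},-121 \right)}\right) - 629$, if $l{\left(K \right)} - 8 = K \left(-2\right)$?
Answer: $6879$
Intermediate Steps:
$l{\left(K \right)} = 8 - 2 K$ ($l{\left(K \right)} = 8 + K \left(-2\right) = 8 - 2 K$)
$k{\left(u,v \right)} = 8 + v - u$ ($k{\left(u,v \right)} = \left(v - u\right) + \left(8 - 0\right) = \left(v - u\right) + \left(8 + 0\right) = \left(v - u\right) + 8 = 8 + v - u$)
$F{\left(g,O \right)} = - \frac{73}{2} + \frac{g}{2}$ ($F{\left(g,O \right)} = - \frac{73 - g}{2} = - \frac{73}{2} + \frac{g}{2}$)
$\left(7543 + F{\left(k{\left(4,-1 \right)},-121 \right)}\right) - 629 = \left(7543 - \left(\frac{73}{2} - \frac{8 - 1 - 4}{2}\right)\right) - 629 = \left(7543 + \left(- \frac{73}{2} + \frac{1}{2} \cdot 3\right)\right) - 629 = \left(7543 + \left(- \frac{73}{2} + \frac{3}{2}\right)\right) - 629 = \left(7543 - 35\right) - 629 = 7508 - 629 = 6879$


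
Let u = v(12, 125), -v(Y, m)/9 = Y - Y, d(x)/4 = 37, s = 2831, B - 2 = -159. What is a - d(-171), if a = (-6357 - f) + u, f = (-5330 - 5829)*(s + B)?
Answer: 29832661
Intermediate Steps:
B = -157 (B = 2 - 159 = -157)
d(x) = 148 (d(x) = 4*37 = 148)
f = -29839166 (f = (-5330 - 5829)*(2831 - 157) = -11159*2674 = -29839166)
v(Y, m) = 0 (v(Y, m) = -9*(Y - Y) = -9*0 = 0)
u = 0
a = 29832809 (a = (-6357 - 1*(-29839166)) + 0 = (-6357 + 29839166) + 0 = 29832809 + 0 = 29832809)
a - d(-171) = 29832809 - 1*148 = 29832809 - 148 = 29832661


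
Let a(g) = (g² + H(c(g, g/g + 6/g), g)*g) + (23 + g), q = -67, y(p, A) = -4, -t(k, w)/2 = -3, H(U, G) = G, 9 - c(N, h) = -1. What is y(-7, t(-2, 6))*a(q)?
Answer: -35736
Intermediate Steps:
c(N, h) = 10 (c(N, h) = 9 - 1*(-1) = 9 + 1 = 10)
t(k, w) = 6 (t(k, w) = -2*(-3) = 6)
a(g) = 23 + g + 2*g² (a(g) = (g² + g*g) + (23 + g) = (g² + g²) + (23 + g) = 2*g² + (23 + g) = 23 + g + 2*g²)
y(-7, t(-2, 6))*a(q) = -4*(23 - 67 + 2*(-67)²) = -4*(23 - 67 + 2*4489) = -4*(23 - 67 + 8978) = -4*8934 = -35736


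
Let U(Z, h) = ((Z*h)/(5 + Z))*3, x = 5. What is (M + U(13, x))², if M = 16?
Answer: 25921/36 ≈ 720.03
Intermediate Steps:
U(Z, h) = 3*Z*h/(5 + Z) (U(Z, h) = (Z*h/(5 + Z))*3 = 3*Z*h/(5 + Z))
(M + U(13, x))² = (16 + 3*13*5/(5 + 13))² = (16 + 3*13*5/18)² = (16 + 3*13*5*(1/18))² = (16 + 65/6)² = (161/6)² = 25921/36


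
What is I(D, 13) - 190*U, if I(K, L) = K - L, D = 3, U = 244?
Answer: -46370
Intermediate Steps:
I(D, 13) - 190*U = (3 - 1*13) - 190*244 = (3 - 13) - 46360 = -10 - 46360 = -46370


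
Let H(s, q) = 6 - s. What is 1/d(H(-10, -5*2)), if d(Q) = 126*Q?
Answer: 1/2016 ≈ 0.00049603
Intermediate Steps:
1/d(H(-10, -5*2)) = 1/(126*(6 - 1*(-10))) = 1/(126*(6 + 10)) = 1/(126*16) = 1/2016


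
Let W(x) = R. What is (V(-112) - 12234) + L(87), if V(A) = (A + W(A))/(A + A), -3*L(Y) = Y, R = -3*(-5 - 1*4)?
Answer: -2746827/224 ≈ -12263.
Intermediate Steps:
R = 27 (R = -3*(-5 - 4) = -3*(-9) = 27)
W(x) = 27
L(Y) = -Y/3
V(A) = (27 + A)/(2*A) (V(A) = (A + 27)/(A + A) = (27 + A)/((2*A)) = (27 + A)*(1/(2*A)) = (27 + A)/(2*A))
(V(-112) - 12234) + L(87) = ((1/2)*(27 - 112)/(-112) - 12234) - 1/3*87 = ((1/2)*(-1/112)*(-85) - 12234) - 29 = (85/224 - 12234) - 29 = -2740331/224 - 29 = -2746827/224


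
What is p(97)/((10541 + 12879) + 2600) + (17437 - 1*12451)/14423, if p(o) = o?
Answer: 131134751/375286460 ≈ 0.34943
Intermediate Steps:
p(97)/((10541 + 12879) + 2600) + (17437 - 1*12451)/14423 = 97/((10541 + 12879) + 2600) + (17437 - 1*12451)/14423 = 97/(23420 + 2600) + (17437 - 12451)*(1/14423) = 97/26020 + 4986*(1/14423) = 97*(1/26020) + 4986/14423 = 97/26020 + 4986/14423 = 131134751/375286460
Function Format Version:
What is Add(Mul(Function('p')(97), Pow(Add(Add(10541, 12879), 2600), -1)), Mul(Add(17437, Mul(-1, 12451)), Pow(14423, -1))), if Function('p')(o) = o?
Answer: Rational(131134751, 375286460) ≈ 0.34943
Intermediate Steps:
Add(Mul(Function('p')(97), Pow(Add(Add(10541, 12879), 2600), -1)), Mul(Add(17437, Mul(-1, 12451)), Pow(14423, -1))) = Add(Mul(97, Pow(Add(Add(10541, 12879), 2600), -1)), Mul(Add(17437, Mul(-1, 12451)), Pow(14423, -1))) = Add(Mul(97, Pow(Add(23420, 2600), -1)), Mul(Add(17437, -12451), Rational(1, 14423))) = Add(Mul(97, Pow(26020, -1)), Mul(4986, Rational(1, 14423))) = Add(Mul(97, Rational(1, 26020)), Rational(4986, 14423)) = Add(Rational(97, 26020), Rational(4986, 14423)) = Rational(131134751, 375286460)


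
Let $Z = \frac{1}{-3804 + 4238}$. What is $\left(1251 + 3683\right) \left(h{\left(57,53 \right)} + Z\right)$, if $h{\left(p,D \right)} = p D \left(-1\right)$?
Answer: $- \frac{3234515771}{217} \approx -1.4906 \cdot 10^{7}$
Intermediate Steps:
$h{\left(p,D \right)} = - D p$ ($h{\left(p,D \right)} = D p \left(-1\right) = - D p$)
$Z = \frac{1}{434} \approx 0.0023041$
$\left(1251 + 3683\right) \left(h{\left(57,53 \right)} + Z\right) = \left(1251 + 3683\right) \left(\left(-1\right) 53 \cdot 57 + \frac{1}{434}\right) = 4934 \left(-3021 + \frac{1}{434}\right) = 4934 \left(- \frac{1311113}{434}\right) = - \frac{3234515771}{217}$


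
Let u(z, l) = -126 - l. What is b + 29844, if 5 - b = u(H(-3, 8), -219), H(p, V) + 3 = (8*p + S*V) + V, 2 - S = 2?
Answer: 29756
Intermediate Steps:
S = 0 (S = 2 - 1*2 = 2 - 2 = 0)
H(p, V) = -3 + V + 8*p (H(p, V) = -3 + ((8*p + 0*V) + V) = -3 + ((8*p + 0) + V) = -3 + (8*p + V) = -3 + (V + 8*p) = -3 + V + 8*p)
b = -88 (b = 5 - (-126 - 1*(-219)) = 5 - (-126 + 219) = 5 - 1*93 = 5 - 93 = -88)
b + 29844 = -88 + 29844 = 29756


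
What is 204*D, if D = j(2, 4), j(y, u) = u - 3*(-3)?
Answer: 2652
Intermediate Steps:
j(y, u) = 9 + u (j(y, u) = u + 9 = 9 + u)
D = 13 (D = 9 + 4 = 13)
204*D = 204*13 = 2652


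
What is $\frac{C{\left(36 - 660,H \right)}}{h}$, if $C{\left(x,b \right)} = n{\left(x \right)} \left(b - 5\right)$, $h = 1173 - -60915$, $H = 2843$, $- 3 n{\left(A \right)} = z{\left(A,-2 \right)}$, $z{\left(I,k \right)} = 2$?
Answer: $- \frac{473}{15522} \approx -0.030473$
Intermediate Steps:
$n{\left(A \right)} = - \frac{2}{3}$ ($n{\left(A \right)} = \left(- \frac{1}{3}\right) 2 = - \frac{2}{3}$)
$h = 62088$ ($h = 1173 + 60915 = 62088$)
$C{\left(x,b \right)} = \frac{10}{3} - \frac{2 b}{3}$ ($C{\left(x,b \right)} = - \frac{2 \left(b - 5\right)}{3} = - \frac{2 \left(-5 + b\right)}{3} = \frac{10}{3} - \frac{2 b}{3}$)
$\frac{C{\left(36 - 660,H \right)}}{h} = \frac{\frac{10}{3} - \frac{5686}{3}}{62088} = \left(\frac{10}{3} - \frac{5686}{3}\right) \frac{1}{62088} = \left(-1892\right) \frac{1}{62088} = - \frac{473}{15522}$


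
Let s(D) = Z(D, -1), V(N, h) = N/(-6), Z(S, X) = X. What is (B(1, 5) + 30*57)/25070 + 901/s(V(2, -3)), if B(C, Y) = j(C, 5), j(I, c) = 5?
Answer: -4517271/5014 ≈ -900.93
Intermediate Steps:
B(C, Y) = 5
V(N, h) = -N/6 (V(N, h) = N*(-1/6) = -N/6)
s(D) = -1
(B(1, 5) + 30*57)/25070 + 901/s(V(2, -3)) = (5 + 30*57)/25070 + 901/(-1) = (5 + 1710)*(1/25070) + 901*(-1) = 1715*(1/25070) - 901 = 343/5014 - 901 = -4517271/5014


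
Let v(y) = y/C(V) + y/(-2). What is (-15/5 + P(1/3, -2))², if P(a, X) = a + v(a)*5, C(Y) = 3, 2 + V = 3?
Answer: 2809/324 ≈ 8.6698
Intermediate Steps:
V = 1 (V = -2 + 3 = 1)
v(y) = -y/6 (v(y) = y/3 + y/(-2) = y*(⅓) + y*(-½) = y/3 - y/2 = -y/6)
P(a, X) = a/6 (P(a, X) = a - a/6*5 = a - 5*a/6 = a/6)
(-15/5 + P(1/3, -2))² = (-15/5 + (⅙)/3)² = (-15*⅕ + (⅙)*(⅓))² = (-3 + 1/18)² = (-53/18)² = 2809/324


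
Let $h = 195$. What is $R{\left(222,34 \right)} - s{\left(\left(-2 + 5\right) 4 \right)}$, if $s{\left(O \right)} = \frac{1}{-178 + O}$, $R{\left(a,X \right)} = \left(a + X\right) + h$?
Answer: $\frac{74867}{166} \approx 451.01$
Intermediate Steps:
$R{\left(a,X \right)} = 195 + X + a$ ($R{\left(a,X \right)} = \left(a + X\right) + 195 = \left(X + a\right) + 195 = 195 + X + a$)
$R{\left(222,34 \right)} - s{\left(\left(-2 + 5\right) 4 \right)} = \left(195 + 34 + 222\right) - \frac{1}{-178 + \left(-2 + 5\right) 4} = 451 - \frac{1}{-178 + 3 \cdot 4} = 451 - \frac{1}{-178 + 12} = 451 - \frac{1}{-166} = 451 - - \frac{1}{166} = 451 + \frac{1}{166} = \frac{74867}{166}$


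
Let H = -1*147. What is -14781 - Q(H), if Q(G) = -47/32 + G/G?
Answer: -472977/32 ≈ -14781.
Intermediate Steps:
H = -147
Q(G) = -15/32 (Q(G) = -47*1/32 + 1 = -47/32 + 1 = -15/32)
-14781 - Q(H) = -14781 - 1*(-15/32) = -14781 + 15/32 = -472977/32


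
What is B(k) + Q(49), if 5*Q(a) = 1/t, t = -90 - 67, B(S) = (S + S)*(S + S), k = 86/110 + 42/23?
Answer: 6834455783/251235325 ≈ 27.203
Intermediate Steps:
k = 3299/1265 (k = 86*(1/110) + 42*(1/23) = 43/55 + 42/23 = 3299/1265 ≈ 2.6079)
B(S) = 4*S² (B(S) = (2*S)*(2*S) = 4*S²)
t = -157
Q(a) = -1/785 (Q(a) = (⅕)/(-157) = (⅕)*(-1/157) = -1/785)
B(k) + Q(49) = 4*(3299/1265)² - 1/785 = 4*(10883401/1600225) - 1/785 = 43533604/1600225 - 1/785 = 6834455783/251235325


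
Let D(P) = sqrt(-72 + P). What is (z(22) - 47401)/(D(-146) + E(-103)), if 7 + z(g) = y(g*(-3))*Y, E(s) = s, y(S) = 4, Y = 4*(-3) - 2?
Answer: 4888792/10827 + 47464*I*sqrt(218)/10827 ≈ 451.54 + 64.727*I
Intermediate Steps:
Y = -14 (Y = -12 - 2 = -14)
z(g) = -63 (z(g) = -7 + 4*(-14) = -7 - 56 = -63)
(z(22) - 47401)/(D(-146) + E(-103)) = (-63 - 47401)/(sqrt(-72 - 146) - 103) = -47464/(sqrt(-218) - 103) = -47464/(I*sqrt(218) - 103) = -47464/(-103 + I*sqrt(218))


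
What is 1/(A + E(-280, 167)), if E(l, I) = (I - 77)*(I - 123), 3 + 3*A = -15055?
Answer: -3/3178 ≈ -0.00094399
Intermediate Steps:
A = -15058/3 (A = -1 + (⅓)*(-15055) = -1 - 15055/3 = -15058/3 ≈ -5019.3)
E(l, I) = (-123 + I)*(-77 + I) (E(l, I) = (-77 + I)*(-123 + I) = (-123 + I)*(-77 + I))
1/(A + E(-280, 167)) = 1/(-15058/3 + (9471 + 167² - 200*167)) = 1/(-15058/3 + (9471 + 27889 - 33400)) = 1/(-15058/3 + 3960) = 1/(-3178/3) = -3/3178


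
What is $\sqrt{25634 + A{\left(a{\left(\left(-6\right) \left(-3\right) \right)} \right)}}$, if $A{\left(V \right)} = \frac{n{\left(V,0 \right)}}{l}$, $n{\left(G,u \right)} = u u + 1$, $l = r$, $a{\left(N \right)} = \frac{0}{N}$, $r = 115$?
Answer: $\frac{\sqrt{339009765}}{115} \approx 160.11$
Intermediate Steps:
$a{\left(N \right)} = 0$
$l = 115$
$n{\left(G,u \right)} = 1 + u^{2}$ ($n{\left(G,u \right)} = u^{2} + 1 = 1 + u^{2}$)
$A{\left(V \right)} = \frac{1}{115}$ ($A{\left(V \right)} = \frac{1 + 0^{2}}{115} = \left(1 + 0\right) \frac{1}{115} = 1 \cdot \frac{1}{115} = \frac{1}{115}$)
$\sqrt{25634 + A{\left(a{\left(\left(-6\right) \left(-3\right) \right)} \right)}} = \sqrt{25634 + \frac{1}{115}} = \sqrt{\frac{2947911}{115}} = \frac{\sqrt{339009765}}{115}$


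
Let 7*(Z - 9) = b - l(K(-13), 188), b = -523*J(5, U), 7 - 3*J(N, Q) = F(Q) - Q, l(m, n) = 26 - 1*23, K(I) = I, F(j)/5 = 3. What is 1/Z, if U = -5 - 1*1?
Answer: 21/7502 ≈ 0.0027993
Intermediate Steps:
F(j) = 15 (F(j) = 5*3 = 15)
l(m, n) = 3 (l(m, n) = 26 - 23 = 3)
U = -6 (U = -5 - 1 = -6)
J(N, Q) = -8/3 + Q/3 (J(N, Q) = 7/3 - (15 - Q)/3 = 7/3 + (-5 + Q/3) = -8/3 + Q/3)
b = 7322/3 (b = -523*(-8/3 + (1/3)*(-6)) = -523*(-8/3 - 2) = -523*(-14/3) = 7322/3 ≈ 2440.7)
Z = 7502/21 (Z = 9 + (7322/3 - 1*3)/7 = 9 + (7322/3 - 3)/7 = 9 + (1/7)*(7313/3) = 9 + 7313/21 = 7502/21 ≈ 357.24)
1/Z = 1/(7502/21) = 21/7502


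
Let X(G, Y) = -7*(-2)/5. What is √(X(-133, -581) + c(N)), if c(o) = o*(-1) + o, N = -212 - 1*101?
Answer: √70/5 ≈ 1.6733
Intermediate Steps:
N = -313 (N = -212 - 101 = -313)
X(G, Y) = 14/5 (X(G, Y) = 14*(⅕) = 14/5)
c(o) = 0 (c(o) = -o + o = 0)
√(X(-133, -581) + c(N)) = √(14/5 + 0) = √(14/5) = √70/5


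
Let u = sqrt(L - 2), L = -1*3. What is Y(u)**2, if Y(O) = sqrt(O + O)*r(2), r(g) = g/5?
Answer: 8*I*sqrt(5)/25 ≈ 0.71554*I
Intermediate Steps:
L = -3
r(g) = g/5 (r(g) = g*(1/5) = g/5)
u = I*sqrt(5) (u = sqrt(-3 - 2) = sqrt(-5) = I*sqrt(5) ≈ 2.2361*I)
Y(O) = 2*sqrt(2)*sqrt(O)/5 (Y(O) = sqrt(O + O)*((1/5)*2) = sqrt(2*O)*(2/5) = (sqrt(2)*sqrt(O))*(2/5) = 2*sqrt(2)*sqrt(O)/5)
Y(u)**2 = (2*sqrt(2)*sqrt(I*sqrt(5))/5)**2 = (2*sqrt(2)*(5**(1/4)*sqrt(I))/5)**2 = (2*sqrt(2)*5**(1/4)*sqrt(I)/5)**2 = 8*I*sqrt(5)/25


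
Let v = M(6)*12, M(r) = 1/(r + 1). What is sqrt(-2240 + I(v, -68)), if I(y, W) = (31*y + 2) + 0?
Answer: I*sqrt(107058)/7 ≈ 46.742*I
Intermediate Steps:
M(r) = 1/(1 + r)
v = 12/7 (v = 12/(1 + 6) = 12/7 ≈ 1.7143)
I(y, W) = 2 + 31*y (I(y, W) = (2 + 31*y) + 0 = 2 + 31*y)
sqrt(-2240 + I(v, -68)) = sqrt(-2240 + (2 + 31*(12/7))) = sqrt(-2240 + (2 + 372/7)) = sqrt(-2240 + 386/7) = sqrt(-15294/7) = I*sqrt(107058)/7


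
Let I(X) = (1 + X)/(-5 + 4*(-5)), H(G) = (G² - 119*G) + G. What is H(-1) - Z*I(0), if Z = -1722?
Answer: 1253/25 ≈ 50.120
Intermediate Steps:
H(G) = G² - 118*G
I(X) = -1/25 - X/25 (I(X) = (1 + X)/(-5 - 20) = (1 + X)/(-25) = (1 + X)*(-1/25) = -1/25 - X/25)
H(-1) - Z*I(0) = -(-118 - 1) - (-1722)*(-1/25 - 1/25*0) = -1*(-119) - (-1722)*(-1/25 + 0) = 119 - (-1722)*(-1)/25 = 119 - 1*1722/25 = 119 - 1722/25 = 1253/25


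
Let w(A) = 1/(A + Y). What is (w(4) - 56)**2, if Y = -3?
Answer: 3025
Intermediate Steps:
w(A) = 1/(-3 + A) (w(A) = 1/(A - 3) = 1/(-3 + A))
(w(4) - 56)**2 = (1/(-3 + 4) - 56)**2 = (1/1 - 56)**2 = (1 - 56)**2 = (-55)**2 = 3025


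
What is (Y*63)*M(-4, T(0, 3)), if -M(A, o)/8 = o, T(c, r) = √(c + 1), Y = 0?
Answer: 0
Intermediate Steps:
T(c, r) = √(1 + c)
M(A, o) = -8*o
(Y*63)*M(-4, T(0, 3)) = (0*63)*(-8*√(1 + 0)) = 0*(-8*√1) = 0*(-8*1) = 0*(-8) = 0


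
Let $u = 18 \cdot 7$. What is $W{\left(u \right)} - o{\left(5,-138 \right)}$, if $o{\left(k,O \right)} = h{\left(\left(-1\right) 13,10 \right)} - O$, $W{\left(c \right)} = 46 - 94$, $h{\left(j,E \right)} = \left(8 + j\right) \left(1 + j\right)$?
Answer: $-246$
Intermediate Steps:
$u = 126$
$h{\left(j,E \right)} = \left(1 + j\right) \left(8 + j\right)$
$W{\left(c \right)} = -48$ ($W{\left(c \right)} = 46 - 94 = -48$)
$o{\left(k,O \right)} = 60 - O$ ($o{\left(k,O \right)} = \left(8 + \left(\left(-1\right) 13\right)^{2} + 9 \left(\left(-1\right) 13\right)\right) - O = \left(8 + \left(-13\right)^{2} + 9 \left(-13\right)\right) - O = \left(8 + 169 - 117\right) - O = 60 - O$)
$W{\left(u \right)} - o{\left(5,-138 \right)} = -48 - \left(60 - -138\right) = -48 - \left(60 + 138\right) = -48 - 198 = -246$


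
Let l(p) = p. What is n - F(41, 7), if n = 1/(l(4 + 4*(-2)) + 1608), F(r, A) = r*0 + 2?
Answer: -3207/1604 ≈ -1.9994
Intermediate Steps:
F(r, A) = 2 (F(r, A) = 0 + 2 = 2)
n = 1/1604 (n = 1/((4 + 4*(-2)) + 1608) = 1/((4 - 8) + 1608) = 1/(-4 + 1608) = 1/1604 ≈ 0.00062344)
n - F(41, 7) = 1/1604 - 1*2 = 1/1604 - 2 = -3207/1604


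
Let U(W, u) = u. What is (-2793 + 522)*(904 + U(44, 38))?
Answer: -2139282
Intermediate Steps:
(-2793 + 522)*(904 + U(44, 38)) = (-2793 + 522)*(904 + 38) = -2271*942 = -2139282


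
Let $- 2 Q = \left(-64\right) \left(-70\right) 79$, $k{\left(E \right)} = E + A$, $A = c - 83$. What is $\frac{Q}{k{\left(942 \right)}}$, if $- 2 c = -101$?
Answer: $- \frac{353920}{1819} \approx -194.57$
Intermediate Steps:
$c = \frac{101}{2}$ ($c = \left(- \frac{1}{2}\right) \left(-101\right) = \frac{101}{2} \approx 50.5$)
$A = - \frac{65}{2}$ ($A = \frac{101}{2} - 83 = - \frac{65}{2} \approx -32.5$)
$k{\left(E \right)} = - \frac{65}{2} + E$ ($k{\left(E \right)} = E - \frac{65}{2} = - \frac{65}{2} + E$)
$Q = -176960$ ($Q = - \frac{\left(-64\right) \left(-70\right) 79}{2} = - \frac{4480 \cdot 79}{2} = \left(- \frac{1}{2}\right) 353920 = -176960$)
$\frac{Q}{k{\left(942 \right)}} = - \frac{176960}{- \frac{65}{2} + 942} = - \frac{176960}{\frac{1819}{2}} = \left(-176960\right) \frac{2}{1819} = - \frac{353920}{1819}$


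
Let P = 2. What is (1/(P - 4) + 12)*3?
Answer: 69/2 ≈ 34.500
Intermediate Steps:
(1/(P - 4) + 12)*3 = (1/(2 - 4) + 12)*3 = (1/(-2) + 12)*3 = (-1/2 + 12)*3 = (23/2)*3 = 69/2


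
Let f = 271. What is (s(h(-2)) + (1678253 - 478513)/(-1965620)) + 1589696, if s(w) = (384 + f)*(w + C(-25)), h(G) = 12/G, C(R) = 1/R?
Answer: 779240166484/491405 ≈ 1.5857e+6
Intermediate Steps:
s(w) = -131/5 + 655*w (s(w) = (384 + 271)*(w + 1/(-25)) = 655*(w - 1/25) = 655*(-1/25 + w) = -131/5 + 655*w)
(s(h(-2)) + (1678253 - 478513)/(-1965620)) + 1589696 = ((-131/5 + 655*(12/(-2))) + (1678253 - 478513)/(-1965620)) + 1589696 = ((-131/5 + 655*(12*(-1/2))) + 1199740*(-1/1965620)) + 1589696 = ((-131/5 + 655*(-6)) - 59987/98281) + 1589696 = ((-131/5 - 3930) - 59987/98281) + 1589696 = (-19781/5 - 59987/98281) + 1589696 = -1944396396/491405 + 1589696 = 779240166484/491405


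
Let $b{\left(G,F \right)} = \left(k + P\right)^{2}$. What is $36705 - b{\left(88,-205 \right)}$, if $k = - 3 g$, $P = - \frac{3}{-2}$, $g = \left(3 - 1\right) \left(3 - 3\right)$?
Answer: $\frac{146811}{4} \approx 36703.0$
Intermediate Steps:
$g = 0$ ($g = 2 \cdot 0 = 0$)
$P = \frac{3}{2}$ ($P = \left(-3\right) \left(- \frac{1}{2}\right) = \frac{3}{2} \approx 1.5$)
$k = 0$ ($k = \left(-3\right) 0 = 0$)
$b{\left(G,F \right)} = \frac{9}{4}$ ($b{\left(G,F \right)} = \left(0 + \frac{3}{2}\right)^{2} = \left(\frac{3}{2}\right)^{2} = \frac{9}{4}$)
$36705 - b{\left(88,-205 \right)} = 36705 - \frac{9}{4} = \frac{146811}{4}$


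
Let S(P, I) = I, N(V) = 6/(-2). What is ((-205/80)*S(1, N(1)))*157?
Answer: 19311/16 ≈ 1206.9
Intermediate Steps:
N(V) = -3 (N(V) = 6*(-½) = -3)
((-205/80)*S(1, N(1)))*157 = (-205/80*(-3))*157 = (-205*1/80*(-3))*157 = -41/16*(-3)*157 = (123/16)*157 = 19311/16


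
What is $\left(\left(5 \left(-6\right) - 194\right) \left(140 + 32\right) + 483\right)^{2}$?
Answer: $1447422025$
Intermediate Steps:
$\left(\left(5 \left(-6\right) - 194\right) \left(140 + 32\right) + 483\right)^{2} = \left(\left(-30 - 194\right) 172 + 483\right)^{2} = \left(\left(-224\right) 172 + 483\right)^{2} = \left(-38528 + 483\right)^{2} = \left(-38045\right)^{2} = 1447422025$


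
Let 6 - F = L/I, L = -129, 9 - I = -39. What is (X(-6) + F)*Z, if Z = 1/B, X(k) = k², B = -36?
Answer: -715/576 ≈ -1.2413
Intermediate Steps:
I = 48 (I = 9 - 1*(-39) = 9 + 39 = 48)
F = 139/16 (F = 6 - (-129)/48 = 6 - 1*(-43/16) = 6 + 43/16 = 139/16 ≈ 8.6875)
Z = -1/36 (Z = 1/(-36) = -1/36 ≈ -0.027778)
(X(-6) + F)*Z = ((-6)² + 139/16)*(-1/36) = (36 + 139/16)*(-1/36) = (715/16)*(-1/36) = -715/576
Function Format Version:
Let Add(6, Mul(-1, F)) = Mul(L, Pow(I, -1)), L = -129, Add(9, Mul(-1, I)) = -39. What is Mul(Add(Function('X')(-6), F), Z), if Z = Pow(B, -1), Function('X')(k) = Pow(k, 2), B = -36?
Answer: Rational(-715, 576) ≈ -1.2413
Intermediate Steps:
I = 48 (I = Add(9, Mul(-1, -39)) = Add(9, 39) = 48)
F = Rational(139, 16) (F = Add(6, Mul(-1, Mul(-129, Pow(48, -1)))) = Add(6, Mul(-1, Mul(-129, Rational(1, 48)))) = Add(6, Mul(-1, Rational(-43, 16))) = Add(6, Rational(43, 16)) = Rational(139, 16) ≈ 8.6875)
Z = Rational(-1, 36) (Z = Pow(-36, -1) = Rational(-1, 36) ≈ -0.027778)
Mul(Add(Function('X')(-6), F), Z) = Mul(Add(Pow(-6, 2), Rational(139, 16)), Rational(-1, 36)) = Mul(Add(36, Rational(139, 16)), Rational(-1, 36)) = Mul(Rational(715, 16), Rational(-1, 36)) = Rational(-715, 576)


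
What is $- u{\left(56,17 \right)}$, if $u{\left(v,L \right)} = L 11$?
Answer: $-187$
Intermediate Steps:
$u{\left(v,L \right)} = 11 L$
$- u{\left(56,17 \right)} = - 11 \cdot 17 = \left(-1\right) 187 = -187$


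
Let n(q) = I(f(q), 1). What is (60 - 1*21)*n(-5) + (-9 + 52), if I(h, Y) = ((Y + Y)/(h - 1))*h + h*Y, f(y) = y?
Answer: -87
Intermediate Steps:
I(h, Y) = Y*h + 2*Y*h/(-1 + h) (I(h, Y) = ((2*Y)/(-1 + h))*h + Y*h = (2*Y/(-1 + h))*h + Y*h = 2*Y*h/(-1 + h) + Y*h = Y*h + 2*Y*h/(-1 + h))
n(q) = q*(1 + q)/(-1 + q) (n(q) = 1*q*(1 + q)/(-1 + q) = q*(1 + q)/(-1 + q))
(60 - 1*21)*n(-5) + (-9 + 52) = (60 - 1*21)*(-5*(1 - 5)/(-1 - 5)) + (-9 + 52) = (60 - 21)*(-5*(-4)/(-6)) + 43 = 39*(-5*(-1/6)*(-4)) + 43 = 39*(-10/3) + 43 = -130 + 43 = -87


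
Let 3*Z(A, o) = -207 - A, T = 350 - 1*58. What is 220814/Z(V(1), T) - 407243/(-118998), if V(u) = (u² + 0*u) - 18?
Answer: -39375948473/11304810 ≈ -3483.1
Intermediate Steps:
T = 292 (T = 350 - 58 = 292)
V(u) = -18 + u² (V(u) = (u² + 0) - 18 = u² - 18 = -18 + u²)
Z(A, o) = -69 - A/3 (Z(A, o) = (-207 - A)/3 = -69 - A/3)
220814/Z(V(1), T) - 407243/(-118998) = 220814/(-69 - (-18 + 1²)/3) - 407243/(-118998) = 220814/(-69 - (-18 + 1)/3) - 407243*(-1/118998) = 220814/(-69 - ⅓*(-17)) + 407243/118998 = 220814/(-69 + 17/3) + 407243/118998 = 220814/(-190/3) + 407243/118998 = 220814*(-3/190) + 407243/118998 = -331221/95 + 407243/118998 = -39375948473/11304810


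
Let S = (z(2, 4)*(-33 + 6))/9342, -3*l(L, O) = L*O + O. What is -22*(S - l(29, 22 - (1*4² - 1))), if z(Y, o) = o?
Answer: -266376/173 ≈ -1539.7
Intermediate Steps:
l(L, O) = -O/3 - L*O/3 (l(L, O) = -(L*O + O)/3 = -(O + L*O)/3 = -O/3 - L*O/3)
S = -2/173 (S = (4*(-33 + 6))/9342 = (4*(-27))*(1/9342) = -108*1/9342 = -2/173 ≈ -0.011561)
-22*(S - l(29, 22 - (1*4² - 1))) = -22*(-2/173 - (-1)*(22 - (1*4² - 1))*(1 + 29)/3) = -22*(-2/173 - (-1)*(22 - (1*16 - 1))*30/3) = -22*(-2/173 - (-1)*(22 - (16 - 1))*30/3) = -22*(-2/173 - (-1)*(22 - 1*15)*30/3) = -22*(-2/173 - (-1)*(22 - 15)*30/3) = -22*(-2/173 - (-1)*7*30/3) = -22*(-2/173 - 1*(-70)) = -22*(-2/173 + 70) = -22*12108/173 = -266376/173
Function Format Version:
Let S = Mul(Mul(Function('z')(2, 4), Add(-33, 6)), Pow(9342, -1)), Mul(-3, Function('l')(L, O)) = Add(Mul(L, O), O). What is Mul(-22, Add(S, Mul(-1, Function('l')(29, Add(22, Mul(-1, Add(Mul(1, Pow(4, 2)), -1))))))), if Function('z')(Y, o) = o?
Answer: Rational(-266376, 173) ≈ -1539.7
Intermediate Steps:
Function('l')(L, O) = Add(Mul(Rational(-1, 3), O), Mul(Rational(-1, 3), L, O)) (Function('l')(L, O) = Mul(Rational(-1, 3), Add(Mul(L, O), O)) = Mul(Rational(-1, 3), Add(O, Mul(L, O))) = Add(Mul(Rational(-1, 3), O), Mul(Rational(-1, 3), L, O)))
S = Rational(-2, 173) (S = Mul(Mul(4, Add(-33, 6)), Pow(9342, -1)) = Mul(Mul(4, -27), Rational(1, 9342)) = Mul(-108, Rational(1, 9342)) = Rational(-2, 173) ≈ -0.011561)
Mul(-22, Add(S, Mul(-1, Function('l')(29, Add(22, Mul(-1, Add(Mul(1, Pow(4, 2)), -1))))))) = Mul(-22, Add(Rational(-2, 173), Mul(-1, Mul(Rational(-1, 3), Add(22, Mul(-1, Add(Mul(1, Pow(4, 2)), -1))), Add(1, 29))))) = Mul(-22, Add(Rational(-2, 173), Mul(-1, Mul(Rational(-1, 3), Add(22, Mul(-1, Add(Mul(1, 16), -1))), 30)))) = Mul(-22, Add(Rational(-2, 173), Mul(-1, Mul(Rational(-1, 3), Add(22, Mul(-1, Add(16, -1))), 30)))) = Mul(-22, Add(Rational(-2, 173), Mul(-1, Mul(Rational(-1, 3), Add(22, Mul(-1, 15)), 30)))) = Mul(-22, Add(Rational(-2, 173), Mul(-1, Mul(Rational(-1, 3), Add(22, -15), 30)))) = Mul(-22, Add(Rational(-2, 173), Mul(-1, Mul(Rational(-1, 3), 7, 30)))) = Mul(-22, Add(Rational(-2, 173), Mul(-1, -70))) = Mul(-22, Add(Rational(-2, 173), 70)) = Mul(-22, Rational(12108, 173)) = Rational(-266376, 173)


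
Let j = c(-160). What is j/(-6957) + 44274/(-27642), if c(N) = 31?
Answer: -51478520/32050899 ≈ -1.6061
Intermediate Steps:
j = 31
j/(-6957) + 44274/(-27642) = 31/(-6957) + 44274/(-27642) = 31*(-1/6957) + 44274*(-1/27642) = -31/6957 - 7379/4607 = -51478520/32050899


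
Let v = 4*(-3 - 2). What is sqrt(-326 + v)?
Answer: I*sqrt(346) ≈ 18.601*I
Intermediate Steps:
v = -20 (v = 4*(-5) = -20)
sqrt(-326 + v) = sqrt(-326 - 20) = sqrt(-346) = I*sqrt(346)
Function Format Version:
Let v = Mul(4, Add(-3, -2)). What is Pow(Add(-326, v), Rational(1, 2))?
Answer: Mul(I, Pow(346, Rational(1, 2))) ≈ Mul(18.601, I)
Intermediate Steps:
v = -20 (v = Mul(4, -5) = -20)
Pow(Add(-326, v), Rational(1, 2)) = Pow(Add(-326, -20), Rational(1, 2)) = Pow(-346, Rational(1, 2)) = Mul(I, Pow(346, Rational(1, 2)))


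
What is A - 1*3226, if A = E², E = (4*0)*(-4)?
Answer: -3226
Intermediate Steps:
E = 0 (E = 0*(-4) = 0)
A = 0 (A = 0² = 0)
A - 1*3226 = 0 - 1*3226 = 0 - 3226 = -3226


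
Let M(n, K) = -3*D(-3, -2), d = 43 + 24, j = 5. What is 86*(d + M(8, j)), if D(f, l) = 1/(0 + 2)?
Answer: 5633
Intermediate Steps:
D(f, l) = ½ (D(f, l) = 1/2 = ½)
d = 67
M(n, K) = -3/2 (M(n, K) = -3*½ = -3/2)
86*(d + M(8, j)) = 86*(67 - 3/2) = 86*(131/2) = 5633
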